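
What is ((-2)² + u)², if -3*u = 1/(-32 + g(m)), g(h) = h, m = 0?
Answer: 148225/9216 ≈ 16.083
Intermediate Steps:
u = 1/96 (u = -1/(3*(-32 + 0)) = -⅓/(-32) = -⅓*(-1/32) = 1/96 ≈ 0.010417)
((-2)² + u)² = ((-2)² + 1/96)² = (4 + 1/96)² = (385/96)² = 148225/9216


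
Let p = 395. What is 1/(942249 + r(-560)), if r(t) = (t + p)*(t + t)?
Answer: 1/1127049 ≈ 8.8727e-7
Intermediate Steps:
r(t) = 2*t*(395 + t) (r(t) = (t + 395)*(t + t) = (395 + t)*(2*t) = 2*t*(395 + t))
1/(942249 + r(-560)) = 1/(942249 + 2*(-560)*(395 - 560)) = 1/(942249 + 2*(-560)*(-165)) = 1/(942249 + 184800) = 1/1127049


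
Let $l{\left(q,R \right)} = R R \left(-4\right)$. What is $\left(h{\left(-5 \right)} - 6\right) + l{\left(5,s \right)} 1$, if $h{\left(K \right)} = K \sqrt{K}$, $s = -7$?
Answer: $-202 - 5 i \sqrt{5} \approx -202.0 - 11.18 i$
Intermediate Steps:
$h{\left(K \right)} = K^{\frac{3}{2}}$
$l{\left(q,R \right)} = - 4 R^{2}$ ($l{\left(q,R \right)} = R^{2} \left(-4\right) = - 4 R^{2}$)
$\left(h{\left(-5 \right)} - 6\right) + l{\left(5,s \right)} 1 = \left(\left(-5\right)^{\frac{3}{2}} - 6\right) + - 4 \left(-7\right)^{2} \cdot 1 = \left(- 5 i \sqrt{5} - 6\right) + \left(-4\right) 49 \cdot 1 = \left(-6 - 5 i \sqrt{5}\right) - 196 = -202 - 5 i \sqrt{5}$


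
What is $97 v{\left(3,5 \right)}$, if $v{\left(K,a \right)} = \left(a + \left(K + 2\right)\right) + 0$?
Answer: $970$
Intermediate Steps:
$v{\left(K,a \right)} = 2 + K + a$ ($v{\left(K,a \right)} = \left(a + \left(2 + K\right)\right) + 0 = \left(2 + K + a\right) + 0 = 2 + K + a$)
$97 v{\left(3,5 \right)} = 97 \left(2 + 3 + 5\right) = 97 \cdot 10 = 970$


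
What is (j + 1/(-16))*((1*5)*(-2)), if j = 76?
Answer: -6075/8 ≈ -759.38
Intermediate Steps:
(j + 1/(-16))*((1*5)*(-2)) = (76 + 1/(-16))*((1*5)*(-2)) = (76 + 1*(-1/16))*(5*(-2)) = (76 - 1/16)*(-10) = (1215/16)*(-10) = -6075/8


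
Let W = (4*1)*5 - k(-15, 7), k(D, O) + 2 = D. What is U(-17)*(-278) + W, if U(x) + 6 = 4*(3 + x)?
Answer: 17273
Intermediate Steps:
U(x) = 6 + 4*x (U(x) = -6 + 4*(3 + x) = -6 + (12 + 4*x) = 6 + 4*x)
k(D, O) = -2 + D
W = 37 (W = (4*1)*5 - (-2 - 15) = 4*5 - 1*(-17) = 20 + 17 = 37)
U(-17)*(-278) + W = (6 + 4*(-17))*(-278) + 37 = (6 - 68)*(-278) + 37 = -62*(-278) + 37 = 17236 + 37 = 17273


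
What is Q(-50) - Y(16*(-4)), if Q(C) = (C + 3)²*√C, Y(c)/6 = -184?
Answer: 1104 + 11045*I*√2 ≈ 1104.0 + 15620.0*I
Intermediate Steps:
Y(c) = -1104 (Y(c) = 6*(-184) = -1104)
Q(C) = √C*(3 + C)² (Q(C) = (3 + C)²*√C = √C*(3 + C)²)
Q(-50) - Y(16*(-4)) = √(-50)*(3 - 50)² - 1*(-1104) = (5*I*√2)*(-47)² + 1104 = (5*I*√2)*2209 + 1104 = 11045*I*√2 + 1104 = 1104 + 11045*I*√2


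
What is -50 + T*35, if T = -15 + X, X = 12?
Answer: -155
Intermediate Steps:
T = -3 (T = -15 + 12 = -3)
-50 + T*35 = -50 - 3*35 = -50 - 105 = -155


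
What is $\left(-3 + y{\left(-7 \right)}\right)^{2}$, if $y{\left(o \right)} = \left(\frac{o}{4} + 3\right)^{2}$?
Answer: $\frac{529}{256} \approx 2.0664$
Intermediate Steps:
$y{\left(o \right)} = \left(3 + \frac{o}{4}\right)^{2}$ ($y{\left(o \right)} = \left(o \frac{1}{4} + 3\right)^{2} = \left(\frac{o}{4} + 3\right)^{2} = \left(3 + \frac{o}{4}\right)^{2}$)
$\left(-3 + y{\left(-7 \right)}\right)^{2} = \left(-3 + \frac{\left(12 - 7\right)^{2}}{16}\right)^{2} = \left(-3 + \frac{5^{2}}{16}\right)^{2} = \left(-3 + \frac{1}{16} \cdot 25\right)^{2} = \left(-3 + \frac{25}{16}\right)^{2} = \left(- \frac{23}{16}\right)^{2} = \frac{529}{256}$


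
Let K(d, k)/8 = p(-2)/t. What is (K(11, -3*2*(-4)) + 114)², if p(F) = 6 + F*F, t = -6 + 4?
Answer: 5476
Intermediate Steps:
t = -2
p(F) = 6 + F²
K(d, k) = -40 (K(d, k) = 8*((6 + (-2)²)/(-2)) = 8*((6 + 4)*(-½)) = 8*(10*(-½)) = 8*(-5) = -40)
(K(11, -3*2*(-4)) + 114)² = (-40 + 114)² = 74² = 5476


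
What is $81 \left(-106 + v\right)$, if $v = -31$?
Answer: $-11097$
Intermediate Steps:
$81 \left(-106 + v\right) = 81 \left(-106 - 31\right) = 81 \left(-137\right) = -11097$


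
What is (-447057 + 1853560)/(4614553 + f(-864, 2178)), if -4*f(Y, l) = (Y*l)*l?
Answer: 1406503/1029250297 ≈ 0.0013665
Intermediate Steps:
f(Y, l) = -Y*l**2/4 (f(Y, l) = -Y*l*l/4 = -Y*l**2/4)
(-447057 + 1853560)/(4614553 + f(-864, 2178)) = (-447057 + 1853560)/(4614553 - 1/4*(-864)*2178**2) = 1406503/(4614553 - 1/4*(-864)*4743684) = 1406503/(4614553 + 1024635744) = 1406503/1029250297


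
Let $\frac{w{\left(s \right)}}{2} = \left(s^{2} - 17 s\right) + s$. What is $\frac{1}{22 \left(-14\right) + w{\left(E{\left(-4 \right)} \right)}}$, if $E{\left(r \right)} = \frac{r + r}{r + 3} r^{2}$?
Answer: $\frac{1}{28364} \approx 3.5256 \cdot 10^{-5}$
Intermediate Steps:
$E{\left(r \right)} = \frac{2 r^{3}}{3 + r}$ ($E{\left(r \right)} = \frac{2 r}{3 + r} r^{2} = \frac{2 r^{3}}{3 + r}$)
$w{\left(s \right)} = - 32 s + 2 s^{2}$ ($w{\left(s \right)} = 2 \left(\left(s^{2} - 17 s\right) + s\right) = 2 \left(s^{2} - 16 s\right) = - 32 s + 2 s^{2}$)
$\frac{1}{22 \left(-14\right) + w{\left(E{\left(-4 \right)} \right)}} = \frac{1}{22 \left(-14\right) + 2 \frac{2 \left(-4\right)^{3}}{3 - 4} \left(-16 + \frac{2 \left(-4\right)^{3}}{3 - 4}\right)} = \frac{1}{-308 + 2 \cdot 2 \left(-64\right) \frac{1}{-1} \left(-16 + 2 \left(-64\right) \frac{1}{-1}\right)} = \frac{1}{-308 + 2 \cdot 2 \left(-64\right) \left(-1\right) \left(-16 + 2 \left(-64\right) \left(-1\right)\right)} = \frac{1}{-308 + 2 \cdot 128 \left(-16 + 128\right)} = \frac{1}{-308 + 2 \cdot 128 \cdot 112} = \frac{1}{-308 + 28672} = \frac{1}{28364}$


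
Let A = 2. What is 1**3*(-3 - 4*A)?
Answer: -11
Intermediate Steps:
1**3*(-3 - 4*A) = 1**3*(-3 - 4*2) = 1*(-3 - 8) = 1*(-11) = -11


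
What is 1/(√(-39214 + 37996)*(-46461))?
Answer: I*√1218/56589498 ≈ 6.1672e-7*I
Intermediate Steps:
1/(√(-39214 + 37996)*(-46461)) = -1/46461/√(-1218) = -1/46461/(I*√1218) = -I*√1218/1218*(-1/46461) = I*√1218/56589498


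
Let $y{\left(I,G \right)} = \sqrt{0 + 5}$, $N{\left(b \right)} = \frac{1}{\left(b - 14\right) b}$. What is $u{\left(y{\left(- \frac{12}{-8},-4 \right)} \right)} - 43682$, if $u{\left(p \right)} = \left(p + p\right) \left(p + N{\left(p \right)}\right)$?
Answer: $- \frac{8341380}{191} - \frac{2 \sqrt{5}}{191} \approx -43672.0$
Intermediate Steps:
$N{\left(b \right)} = \frac{1}{b \left(-14 + b\right)}$ ($N{\left(b \right)} = \frac{1}{\left(-14 + b\right) b} = \frac{1}{b \left(-14 + b\right)}$)
$y{\left(I,G \right)} = \sqrt{5}$
$u{\left(p \right)} = 2 p \left(p + \frac{1}{p \left(-14 + p\right)}\right)$ ($u{\left(p \right)} = \left(p + p\right) \left(p + \frac{1}{p \left(-14 + p\right)}\right) = 2 p \left(p + \frac{1}{p \left(-14 + p\right)}\right)$)
$u{\left(y{\left(- \frac{12}{-8},-4 \right)} \right)} - 43682 = \frac{2 \left(1 + \left(\sqrt{5}\right)^{2} \left(-14 + \sqrt{5}\right)\right)}{-14 + \sqrt{5}} - 43682 = \frac{2 \left(1 + 5 \left(-14 + \sqrt{5}\right)\right)}{-14 + \sqrt{5}} - 43682 = \frac{2 \left(1 - \left(70 - 5 \sqrt{5}\right)\right)}{-14 + \sqrt{5}} - 43682 = \frac{2 \left(-69 + 5 \sqrt{5}\right)}{-14 + \sqrt{5}} - 43682 = -43682 + \frac{2 \left(-69 + 5 \sqrt{5}\right)}{-14 + \sqrt{5}}$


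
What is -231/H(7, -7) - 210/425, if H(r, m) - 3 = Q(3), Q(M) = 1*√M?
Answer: -19719/170 + 77*√3/2 ≈ -49.310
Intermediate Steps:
Q(M) = √M
H(r, m) = 3 + √3
-231/H(7, -7) - 210/425 = -231/(3 + √3) - 210/425 = -231/(3 + √3) - 210*1/425 = -231/(3 + √3) - 42/85 = -42/85 - 231/(3 + √3)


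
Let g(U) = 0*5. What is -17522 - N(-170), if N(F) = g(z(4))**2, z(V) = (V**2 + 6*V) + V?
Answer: -17522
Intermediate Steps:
z(V) = V**2 + 7*V
g(U) = 0
N(F) = 0 (N(F) = 0**2 = 0)
-17522 - N(-170) = -17522 - 1*0 = -17522 + 0 = -17522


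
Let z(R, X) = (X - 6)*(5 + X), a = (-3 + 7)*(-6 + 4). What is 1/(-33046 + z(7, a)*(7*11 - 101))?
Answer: -1/34054 ≈ -2.9365e-5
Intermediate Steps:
a = -8 (a = 4*(-2) = -8)
z(R, X) = (-6 + X)*(5 + X)
1/(-33046 + z(7, a)*(7*11 - 101)) = 1/(-33046 + (-30 + (-8)**2 - 1*(-8))*(7*11 - 101)) = 1/(-33046 + (-30 + 64 + 8)*(77 - 101)) = 1/(-33046 + 42*(-24)) = 1/(-33046 - 1008) = 1/(-34054) = -1/34054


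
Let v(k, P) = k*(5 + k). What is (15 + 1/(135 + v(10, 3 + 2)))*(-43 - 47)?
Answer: -25656/19 ≈ -1350.3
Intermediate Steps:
(15 + 1/(135 + v(10, 3 + 2)))*(-43 - 47) = (15 + 1/(135 + 10*(5 + 10)))*(-43 - 47) = (15 + 1/(135 + 10*15))*(-90) = (15 + 1/(135 + 150))*(-90) = (15 + 1/285)*(-90) = (4276/285)*(-90) = -25656/19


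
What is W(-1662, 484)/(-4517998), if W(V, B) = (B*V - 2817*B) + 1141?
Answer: 2166695/4517998 ≈ 0.47957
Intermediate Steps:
W(V, B) = 1141 - 2817*B + B*V (W(V, B) = (-2817*B + B*V) + 1141 = 1141 - 2817*B + B*V)
W(-1662, 484)/(-4517998) = (1141 - 2817*484 + 484*(-1662))/(-4517998) = (1141 - 1363428 - 804408)*(-1/4517998) = -2166695*(-1/4517998) = 2166695/4517998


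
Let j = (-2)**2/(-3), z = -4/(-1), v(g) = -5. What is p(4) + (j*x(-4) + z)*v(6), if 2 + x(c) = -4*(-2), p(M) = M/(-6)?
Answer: 58/3 ≈ 19.333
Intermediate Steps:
p(M) = -M/6 (p(M) = M*(-1/6) = -M/6)
z = 4 (z = -4*(-1) = 4)
j = -4/3 (j = 4*(-1/3) = -4/3 ≈ -1.3333)
x(c) = 6 (x(c) = -2 - 4*(-2) = -2 + 8 = 6)
p(4) + (j*x(-4) + z)*v(6) = -1/6*4 + (-4/3*6 + 4)*(-5) = -2/3 + (-8 + 4)*(-5) = -2/3 - 4*(-5) = -2/3 + 20 = 58/3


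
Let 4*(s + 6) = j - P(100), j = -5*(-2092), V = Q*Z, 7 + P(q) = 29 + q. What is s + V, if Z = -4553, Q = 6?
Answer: -49479/2 ≈ -24740.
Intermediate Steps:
P(q) = 22 + q (P(q) = -7 + (29 + q) = 22 + q)
V = -27318 (V = 6*(-4553) = -27318)
j = 10460
s = 5157/2 (s = -6 + (10460 - (22 + 100))/4 = -6 + (10460 - 1*122)/4 = -6 + (10460 - 122)/4 = -6 + (¼)*10338 = -6 + 5169/2 = 5157/2 ≈ 2578.5)
s + V = 5157/2 - 27318 = -49479/2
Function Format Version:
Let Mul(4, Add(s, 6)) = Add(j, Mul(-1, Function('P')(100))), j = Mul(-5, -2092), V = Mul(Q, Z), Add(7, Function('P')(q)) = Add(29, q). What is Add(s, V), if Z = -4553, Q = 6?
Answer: Rational(-49479, 2) ≈ -24740.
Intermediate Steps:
Function('P')(q) = Add(22, q) (Function('P')(q) = Add(-7, Add(29, q)) = Add(22, q))
V = -27318 (V = Mul(6, -4553) = -27318)
j = 10460
s = Rational(5157, 2) (s = Add(-6, Mul(Rational(1, 4), Add(10460, Mul(-1, Add(22, 100))))) = Add(-6, Mul(Rational(1, 4), Add(10460, Mul(-1, 122)))) = Add(-6, Mul(Rational(1, 4), Add(10460, -122))) = Add(-6, Mul(Rational(1, 4), 10338)) = Add(-6, Rational(5169, 2)) = Rational(5157, 2) ≈ 2578.5)
Add(s, V) = Add(Rational(5157, 2), -27318) = Rational(-49479, 2)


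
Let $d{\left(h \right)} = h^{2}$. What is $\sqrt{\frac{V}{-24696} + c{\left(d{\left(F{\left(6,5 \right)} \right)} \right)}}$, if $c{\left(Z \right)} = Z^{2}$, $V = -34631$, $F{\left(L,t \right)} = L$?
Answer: $\frac{\sqrt{448569058}}{588} \approx 36.019$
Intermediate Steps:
$\sqrt{\frac{V}{-24696} + c{\left(d{\left(F{\left(6,5 \right)} \right)} \right)}} = \sqrt{- \frac{34631}{-24696} + \left(6^{2}\right)^{2}} = \sqrt{\left(-34631\right) \left(- \frac{1}{24696}\right) + 36^{2}} = \sqrt{\frac{34631}{24696} + 1296} = \sqrt{\frac{32040647}{24696}} = \frac{\sqrt{448569058}}{588}$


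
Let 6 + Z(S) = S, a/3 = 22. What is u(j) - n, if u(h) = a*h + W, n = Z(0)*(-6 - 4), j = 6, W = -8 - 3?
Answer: 325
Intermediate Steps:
a = 66 (a = 3*22 = 66)
Z(S) = -6 + S
W = -11
n = 60 (n = (-6 + 0)*(-6 - 4) = -6*(-10) = 60)
u(h) = -11 + 66*h (u(h) = 66*h - 11 = -11 + 66*h)
u(j) - n = (-11 + 66*6) - 1*60 = (-11 + 396) - 60 = 385 - 60 = 325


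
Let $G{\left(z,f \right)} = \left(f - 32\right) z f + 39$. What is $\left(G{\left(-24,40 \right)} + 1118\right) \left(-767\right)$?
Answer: $5003141$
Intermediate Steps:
$G{\left(z,f \right)} = 39 + f z \left(-32 + f\right)$ ($G{\left(z,f \right)} = \left(-32 + f\right) z f + 39 = z \left(-32 + f\right) f + 39 = f z \left(-32 + f\right) + 39 = 39 + f z \left(-32 + f\right)$)
$\left(G{\left(-24,40 \right)} + 1118\right) \left(-767\right) = \left(\left(39 - 24 \cdot 40^{2} - 1280 \left(-24\right)\right) + 1118\right) \left(-767\right) = \left(\left(39 - 38400 + 30720\right) + 1118\right) \left(-767\right) = \left(-7641 + 1118\right) \left(-767\right) = \left(-6523\right) \left(-767\right) = 5003141$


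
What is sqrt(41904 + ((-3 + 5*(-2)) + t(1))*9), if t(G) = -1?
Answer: 3*sqrt(4642) ≈ 204.40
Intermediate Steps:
sqrt(41904 + ((-3 + 5*(-2)) + t(1))*9) = sqrt(41904 + ((-3 + 5*(-2)) - 1)*9) = sqrt(41904 + ((-3 - 10) - 1)*9) = sqrt(41904 + (-13 - 1)*9) = sqrt(41904 - 14*9) = sqrt(41904 - 126) = sqrt(41778) = 3*sqrt(4642)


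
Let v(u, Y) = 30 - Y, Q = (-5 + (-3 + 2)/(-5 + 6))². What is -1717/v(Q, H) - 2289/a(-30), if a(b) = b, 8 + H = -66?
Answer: 31091/520 ≈ 59.790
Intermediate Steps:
H = -74 (H = -8 - 66 = -74)
Q = 36 (Q = (-5 - 1/1)² = (-5 - 1*1)² = (-5 - 1)² = (-6)² = 36)
-1717/v(Q, H) - 2289/a(-30) = -1717/(30 - 1*(-74)) - 2289/(-30) = -1717/(30 + 74) - 2289*(-1/30) = -1717/104 + 763/10 = 31091/520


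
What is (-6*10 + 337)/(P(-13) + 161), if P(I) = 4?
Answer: 277/165 ≈ 1.6788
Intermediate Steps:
(-6*10 + 337)/(P(-13) + 161) = (-6*10 + 337)/(4 + 161) = (-60 + 337)/165 = 277*(1/165) = 277/165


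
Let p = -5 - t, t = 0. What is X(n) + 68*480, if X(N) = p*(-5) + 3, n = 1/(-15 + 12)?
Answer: 32668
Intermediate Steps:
p = -5 (p = -5 - 1*0 = -5 + 0 = -5)
n = -⅓ (n = 1/(-3) = -⅓ ≈ -0.33333)
X(N) = 28 (X(N) = -5*(-5) + 3 = 25 + 3 = 28)
X(n) + 68*480 = 28 + 68*480 = 28 + 32640 = 32668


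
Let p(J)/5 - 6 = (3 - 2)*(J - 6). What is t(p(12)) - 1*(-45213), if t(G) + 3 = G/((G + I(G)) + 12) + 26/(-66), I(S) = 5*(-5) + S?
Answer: 159637099/3531 ≈ 45210.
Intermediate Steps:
p(J) = 5*J (p(J) = 30 + 5*((3 - 2)*(J - 6)) = 30 + 5*(1*(-6 + J)) = 30 + 5*(-6 + J) = 30 + (-30 + 5*J) = 5*J)
I(S) = -25 + S
t(G) = -112/33 + G/(-13 + 2*G) (t(G) = -3 + (G/((G + (-25 + G)) + 12) + 26/(-66)) = -3 + (G/((-25 + 2*G) + 12) + 26*(-1/66)) = -3 + (G/(-13 + 2*G) - 13/33) = -3 + (-13/33 + G/(-13 + 2*G)) = -112/33 + G/(-13 + 2*G))
t(p(12)) - 1*(-45213) = (1456 - 955*12)/(33*(-13 + 2*(5*12))) - 1*(-45213) = (1456 - 191*60)/(33*(-13 + 2*60)) + 45213 = (1456 - 11460)/(33*(-13 + 120)) + 45213 = (1/33)*(-10004)/107 + 45213 = (1/33)*(1/107)*(-10004) + 45213 = -10004/3531 + 45213 = 159637099/3531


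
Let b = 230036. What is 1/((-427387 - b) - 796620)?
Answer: -1/1454043 ≈ -6.8774e-7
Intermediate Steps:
1/((-427387 - b) - 796620) = 1/((-427387 - 1*230036) - 796620) = 1/((-427387 - 230036) - 796620) = 1/(-657423 - 796620) = 1/(-1454043) = -1/1454043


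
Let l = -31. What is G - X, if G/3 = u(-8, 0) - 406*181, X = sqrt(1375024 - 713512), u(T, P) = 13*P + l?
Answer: -220551 - 2*sqrt(165378) ≈ -2.2136e+5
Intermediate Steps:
u(T, P) = -31 + 13*P (u(T, P) = 13*P - 31 = -31 + 13*P)
X = 2*sqrt(165378) (X = sqrt(661512) = 2*sqrt(165378) ≈ 813.33)
G = -220551 (G = 3*((-31 + 13*0) - 406*181) = 3*((-31 + 0) - 73486) = 3*(-31 - 73486) = 3*(-73517) = -220551)
G - X = -220551 - 2*sqrt(165378)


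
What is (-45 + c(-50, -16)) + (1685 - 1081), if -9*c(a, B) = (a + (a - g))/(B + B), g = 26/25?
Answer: 670379/1200 ≈ 558.65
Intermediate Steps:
g = 26/25 (g = 26*(1/25) = 26/25 ≈ 1.0400)
c(a, B) = -(-26/25 + 2*a)/(18*B) (c(a, B) = -(a + (a - 1*26/25))/(9*(B + B)) = -(a + (a - 26/25))/(9*(2*B)) = -(a + (-26/25 + a))*1/(2*B)/9 = -(-26/25 + 2*a)*1/(2*B)/9 = -(-26/25 + 2*a)/(18*B))
(-45 + c(-50, -16)) + (1685 - 1081) = (-45 + (1/225)*(13 - 25*(-50))/(-16)) + (1685 - 1081) = (-45 + (1/225)*(-1/16)*(13 + 1250)) + 604 = (-45 + (1/225)*(-1/16)*1263) + 604 = (-45 - 421/1200) + 604 = -54421/1200 + 604 = 670379/1200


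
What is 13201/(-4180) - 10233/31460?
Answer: -208217/59774 ≈ -3.4834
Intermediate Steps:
13201/(-4180) - 10233/31460 = 13201*(-1/4180) - 10233*1/31460 = -13201/4180 - 10233/31460 = -208217/59774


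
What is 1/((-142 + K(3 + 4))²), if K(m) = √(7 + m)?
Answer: (142 - √14)⁻² ≈ 5.2314e-5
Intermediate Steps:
1/((-142 + K(3 + 4))²) = 1/((-142 + √(7 + (3 + 4)))²) = 1/((-142 + √(7 + 7))²) = 1/((-142 + √14)²) = (-142 + √14)⁻²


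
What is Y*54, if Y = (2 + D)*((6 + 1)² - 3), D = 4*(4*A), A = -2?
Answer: -74520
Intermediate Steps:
D = -32 (D = 4*(4*(-2)) = 4*(-8) = -32)
Y = -1380 (Y = (2 - 32)*((6 + 1)² - 3) = -30*(7² - 3) = -30*(49 - 3) = -30*46 = -1380)
Y*54 = -1380*54 = -74520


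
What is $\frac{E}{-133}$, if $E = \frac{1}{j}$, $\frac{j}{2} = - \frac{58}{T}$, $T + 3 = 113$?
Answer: $\frac{55}{7714} \approx 0.0071299$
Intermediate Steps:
$T = 110$ ($T = -3 + 113 = 110$)
$j = - \frac{58}{55}$ ($j = 2 \left(- \frac{58}{110}\right) = 2 \left(\left(-58\right) \frac{1}{110}\right) = 2 \left(- \frac{29}{55}\right) = - \frac{58}{55} \approx -1.0545$)
$E = - \frac{55}{58}$ ($E = \frac{1}{- \frac{58}{55}} = - \frac{55}{58} \approx -0.94828$)
$\frac{E}{-133} = \frac{1}{-133} \left(- \frac{55}{58}\right) = \left(- \frac{1}{133}\right) \left(- \frac{55}{58}\right) = \frac{55}{7714}$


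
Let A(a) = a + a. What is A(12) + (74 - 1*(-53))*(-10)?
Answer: -1246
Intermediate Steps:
A(a) = 2*a
A(12) + (74 - 1*(-53))*(-10) = 2*12 + (74 - 1*(-53))*(-10) = 24 + (74 + 53)*(-10) = 24 + 127*(-10) = 24 - 1270 = -1246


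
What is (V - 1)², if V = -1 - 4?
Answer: 36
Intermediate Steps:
V = -5
(V - 1)² = (-5 - 1)² = (-6)² = 36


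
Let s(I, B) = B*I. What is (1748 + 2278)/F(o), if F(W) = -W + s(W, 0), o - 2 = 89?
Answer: -4026/91 ≈ -44.242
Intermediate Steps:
o = 91 (o = 2 + 89 = 91)
F(W) = -W (F(W) = -W + 0*W = -W + 0 = -W)
(1748 + 2278)/F(o) = (1748 + 2278)/((-1*91)) = 4026/(-91) = 4026*(-1/91) = -4026/91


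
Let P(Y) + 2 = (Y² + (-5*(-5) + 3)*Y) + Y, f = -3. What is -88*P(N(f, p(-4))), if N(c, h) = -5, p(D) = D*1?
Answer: 10736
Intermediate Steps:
p(D) = D
P(Y) = -2 + Y² + 29*Y (P(Y) = -2 + ((Y² + (-5*(-5) + 3)*Y) + Y) = -2 + ((Y² + (25 + 3)*Y) + Y) = -2 + ((Y² + 28*Y) + Y) = -2 + (Y² + 29*Y) = -2 + Y² + 29*Y)
-88*P(N(f, p(-4))) = -88*(-2 + (-5)² + 29*(-5)) = -88*(-2 + 25 - 145) = -88*(-122) = 10736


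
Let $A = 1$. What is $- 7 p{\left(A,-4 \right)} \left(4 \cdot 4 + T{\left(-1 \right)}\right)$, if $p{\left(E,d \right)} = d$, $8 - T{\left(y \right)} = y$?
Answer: $700$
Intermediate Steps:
$T{\left(y \right)} = 8 - y$
$- 7 p{\left(A,-4 \right)} \left(4 \cdot 4 + T{\left(-1 \right)}\right) = \left(-7\right) \left(-4\right) \left(4 \cdot 4 + \left(8 - -1\right)\right) = 28 \left(16 + \left(8 + 1\right)\right) = 28 \left(16 + 9\right) = 28 \cdot 25 = 700$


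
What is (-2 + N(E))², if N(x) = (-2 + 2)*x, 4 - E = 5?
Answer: 4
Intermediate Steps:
E = -1 (E = 4 - 1*5 = 4 - 5 = -1)
N(x) = 0 (N(x) = 0*x = 0)
(-2 + N(E))² = (-2 + 0)² = (-2)² = 4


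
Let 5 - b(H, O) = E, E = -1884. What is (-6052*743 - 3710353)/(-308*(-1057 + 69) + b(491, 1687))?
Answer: -8206989/306193 ≈ -26.803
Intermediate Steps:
b(H, O) = 1889 (b(H, O) = 5 - 1*(-1884) = 5 + 1884 = 1889)
(-6052*743 - 3710353)/(-308*(-1057 + 69) + b(491, 1687)) = (-6052*743 - 3710353)/(-308*(-1057 + 69) + 1889) = (-4496636 - 3710353)/(-308*(-988) + 1889) = -8206989/(304304 + 1889) = -8206989/306193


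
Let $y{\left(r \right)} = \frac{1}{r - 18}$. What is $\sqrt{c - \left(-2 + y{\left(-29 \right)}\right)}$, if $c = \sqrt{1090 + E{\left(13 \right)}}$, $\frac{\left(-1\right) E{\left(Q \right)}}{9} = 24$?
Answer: $\frac{\sqrt{4465 + 2209 \sqrt{874}}}{47} \approx 5.62$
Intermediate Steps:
$E{\left(Q \right)} = -216$ ($E{\left(Q \right)} = \left(-9\right) 24 = -216$)
$c = \sqrt{874}$ ($c = \sqrt{1090 - 216} = \sqrt{874} \approx 29.563$)
$y{\left(r \right)} = \frac{1}{-18 + r}$
$\sqrt{c - \left(-2 + y{\left(-29 \right)}\right)} = \sqrt{\sqrt{874} + \left(2 - \frac{1}{-18 - 29}\right)} = \sqrt{\sqrt{874} + \left(2 - \frac{1}{-47}\right)} = \sqrt{\sqrt{874} + \left(2 - - \frac{1}{47}\right)} = \sqrt{\sqrt{874} + \left(2 + \frac{1}{47}\right)} = \sqrt{\sqrt{874} + \frac{95}{47}} = \sqrt{\frac{95}{47} + \sqrt{874}}$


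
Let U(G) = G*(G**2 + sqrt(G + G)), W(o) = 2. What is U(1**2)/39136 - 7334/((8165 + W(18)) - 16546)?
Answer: 15106937/17258976 + sqrt(2)/39136 ≈ 0.87535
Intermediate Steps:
U(G) = G*(G**2 + sqrt(2)*sqrt(G)) (U(G) = G*(G**2 + sqrt(2*G)) = G*(G**2 + sqrt(2)*sqrt(G)))
U(1**2)/39136 - 7334/((8165 + W(18)) - 16546) = ((1**2)**3 + sqrt(2)*(1**2)**(3/2))/39136 - 7334/((8165 + 2) - 16546) = (1**3 + sqrt(2)*1**(3/2))*(1/39136) - 7334/(8167 - 16546) = (1 + sqrt(2)*1)*(1/39136) - 7334/(-8379) = (1 + sqrt(2))*(1/39136) - 7334*(-1/8379) = (1/39136 + sqrt(2)/39136) + 386/441 = 15106937/17258976 + sqrt(2)/39136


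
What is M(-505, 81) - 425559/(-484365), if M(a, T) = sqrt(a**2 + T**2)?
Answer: 141853/161455 + sqrt(261586) ≈ 512.33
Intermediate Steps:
M(a, T) = sqrt(T**2 + a**2)
M(-505, 81) - 425559/(-484365) = sqrt(81**2 + (-505)**2) - 425559/(-484365) = sqrt(6561 + 255025) - 425559*(-1/484365) = sqrt(261586) + 141853/161455 = 141853/161455 + sqrt(261586)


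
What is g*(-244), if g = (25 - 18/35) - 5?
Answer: -166408/35 ≈ -4754.5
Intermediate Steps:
g = 682/35 (g = (25 - 18*1/35) - 5 = (25 - 18/35) - 5 = 857/35 - 5 = 682/35 ≈ 19.486)
g*(-244) = (682/35)*(-244) = -166408/35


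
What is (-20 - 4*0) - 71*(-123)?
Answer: 8713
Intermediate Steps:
(-20 - 4*0) - 71*(-123) = (-20 + 0) + 8733 = -20 + 8733 = 8713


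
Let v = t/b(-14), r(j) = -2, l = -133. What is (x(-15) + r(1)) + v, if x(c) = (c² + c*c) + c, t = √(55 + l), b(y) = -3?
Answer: 433 - I*√78/3 ≈ 433.0 - 2.9439*I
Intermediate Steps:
t = I*√78 (t = √(55 - 133) = √(-78) = I*√78 ≈ 8.8318*I)
x(c) = c + 2*c² (x(c) = (c² + c²) + c = 2*c² + c = c + 2*c²)
v = -I*√78/3 (v = (I*√78)/(-3) = (I*√78)*(-⅓) = -I*√78/3 ≈ -2.9439*I)
(x(-15) + r(1)) + v = (-15*(1 + 2*(-15)) - 2) - I*√78/3 = (-15*(1 - 30) - 2) - I*√78/3 = (-15*(-29) - 2) - I*√78/3 = (435 - 2) - I*√78/3 = 433 - I*√78/3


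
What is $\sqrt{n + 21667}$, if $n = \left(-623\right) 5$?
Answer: $2 \sqrt{4638} \approx 136.21$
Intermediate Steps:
$n = -3115$
$\sqrt{n + 21667} = \sqrt{-3115 + 21667} = \sqrt{18552} = 2 \sqrt{4638}$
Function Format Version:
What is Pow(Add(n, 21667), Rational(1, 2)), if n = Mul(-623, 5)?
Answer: Mul(2, Pow(4638, Rational(1, 2))) ≈ 136.21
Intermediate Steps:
n = -3115
Pow(Add(n, 21667), Rational(1, 2)) = Pow(Add(-3115, 21667), Rational(1, 2)) = Pow(18552, Rational(1, 2)) = Mul(2, Pow(4638, Rational(1, 2)))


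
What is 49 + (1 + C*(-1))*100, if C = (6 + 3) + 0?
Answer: -751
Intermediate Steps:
C = 9 (C = 9 + 0 = 9)
49 + (1 + C*(-1))*100 = 49 + (1 + 9*(-1))*100 = 49 + (1 - 9)*100 = 49 - 8*100 = 49 - 800 = -751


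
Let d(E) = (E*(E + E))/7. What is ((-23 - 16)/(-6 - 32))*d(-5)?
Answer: 975/133 ≈ 7.3308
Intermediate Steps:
d(E) = 2*E²/7 (d(E) = (E*(2*E))*(⅐) = (2*E²)*(⅐) = 2*E²/7)
((-23 - 16)/(-6 - 32))*d(-5) = ((-23 - 16)/(-6 - 32))*((2/7)*(-5)²) = (-39/(-38))*((2/7)*25) = -39*(-1/38)*(50/7) = (39/38)*(50/7) = 975/133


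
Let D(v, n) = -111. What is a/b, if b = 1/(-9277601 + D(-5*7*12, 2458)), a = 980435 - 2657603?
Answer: 15560281679616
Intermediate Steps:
a = -1677168
b = -1/9277712 (b = 1/(-9277601 - 111) = 1/(-9277712) = -1/9277712 ≈ -1.0779e-7)
a/b = -1677168/(-1/9277712) = -1677168*(-9277712) = 15560281679616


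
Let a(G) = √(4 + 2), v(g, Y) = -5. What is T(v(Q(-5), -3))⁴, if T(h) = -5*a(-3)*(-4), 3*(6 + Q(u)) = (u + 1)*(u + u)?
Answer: 5760000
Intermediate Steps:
Q(u) = -6 + 2*u*(1 + u)/3 (Q(u) = -6 + ((u + 1)*(u + u))/3 = -6 + ((1 + u)*(2*u))/3 = -6 + (2*u*(1 + u))/3 = -6 + 2*u*(1 + u)/3)
a(G) = √6
T(h) = 20*√6 (T(h) = -5*√6*(-4) = 20*√6)
T(v(Q(-5), -3))⁴ = (20*√6)⁴ = 5760000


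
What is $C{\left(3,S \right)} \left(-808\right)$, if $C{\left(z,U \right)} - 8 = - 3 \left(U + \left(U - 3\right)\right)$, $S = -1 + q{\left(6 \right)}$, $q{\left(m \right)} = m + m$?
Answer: $39592$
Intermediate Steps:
$q{\left(m \right)} = 2 m$
$S = 11$ ($S = -1 + 2 \cdot 6 = -1 + 12 = 11$)
$C{\left(z,U \right)} = 17 - 6 U$ ($C{\left(z,U \right)} = 8 - 3 \left(U + \left(U - 3\right)\right) = 8 - 3 \left(U + \left(-3 + U\right)\right) = 8 - 3 \left(-3 + 2 U\right) = 8 - \left(-9 + 6 U\right) = 17 - 6 U$)
$C{\left(3,S \right)} \left(-808\right) = \left(17 - 66\right) \left(-808\right) = \left(-49\right) \left(-808\right) = 39592$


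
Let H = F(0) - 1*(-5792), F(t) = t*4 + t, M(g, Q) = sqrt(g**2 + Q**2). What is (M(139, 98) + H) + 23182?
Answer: 28974 + 5*sqrt(1157) ≈ 29144.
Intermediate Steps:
M(g, Q) = sqrt(Q**2 + g**2)
F(t) = 5*t (F(t) = 4*t + t = 5*t)
H = 5792 (H = 5*0 - 1*(-5792) = 0 + 5792 = 5792)
(M(139, 98) + H) + 23182 = (sqrt(98**2 + 139**2) + 5792) + 23182 = (sqrt(9604 + 19321) + 5792) + 23182 = (sqrt(28925) + 5792) + 23182 = (5*sqrt(1157) + 5792) + 23182 = (5792 + 5*sqrt(1157)) + 23182 = 28974 + 5*sqrt(1157)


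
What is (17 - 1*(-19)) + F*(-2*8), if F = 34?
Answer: -508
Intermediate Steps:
(17 - 1*(-19)) + F*(-2*8) = (17 - 1*(-19)) + 34*(-2*8) = (17 + 19) + 34*(-16) = 36 - 544 = -508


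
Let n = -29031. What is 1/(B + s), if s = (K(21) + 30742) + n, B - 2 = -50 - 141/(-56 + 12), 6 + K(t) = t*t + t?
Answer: 44/93377 ≈ 0.00047121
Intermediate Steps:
K(t) = -6 + t + t**2 (K(t) = -6 + (t*t + t) = -6 + (t**2 + t) = -6 + (t + t**2) = -6 + t + t**2)
B = -1971/44 (B = 2 + (-50 - 141/(-56 + 12)) = 2 + (-50 - 141/(-44)) = 2 + (-50 - 1/44*(-141)) = 2 + (-50 + 141/44) = 2 - 2059/44 = -1971/44 ≈ -44.795)
s = 2167 (s = ((-6 + 21 + 21**2) + 30742) - 29031 = ((-6 + 21 + 441) + 30742) - 29031 = (456 + 30742) - 29031 = 31198 - 29031 = 2167)
1/(B + s) = 1/(-1971/44 + 2167) = 1/(93377/44) = 44/93377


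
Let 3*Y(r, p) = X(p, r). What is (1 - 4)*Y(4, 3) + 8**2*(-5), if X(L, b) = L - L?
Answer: -320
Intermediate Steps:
X(L, b) = 0
Y(r, p) = 0 (Y(r, p) = (1/3)*0 = 0)
(1 - 4)*Y(4, 3) + 8**2*(-5) = (1 - 4)*0 + 8**2*(-5) = -3*0 + 64*(-5) = 0 - 320 = -320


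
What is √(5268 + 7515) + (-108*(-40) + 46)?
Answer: 4366 + √12783 ≈ 4479.1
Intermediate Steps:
√(5268 + 7515) + (-108*(-40) + 46) = √12783 + (4320 + 46) = √12783 + 4366 = 4366 + √12783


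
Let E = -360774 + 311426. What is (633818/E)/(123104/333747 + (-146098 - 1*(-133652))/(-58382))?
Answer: -3087456991419393/139912348843930 ≈ -22.067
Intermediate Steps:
E = -49348
(633818/E)/(123104/333747 + (-146098 - 1*(-133652))/(-58382)) = (633818/(-49348))/(123104/333747 + (-146098 - 1*(-133652))/(-58382)) = (633818*(-1/49348))/(123104*(1/333747) + (-146098 + 133652)*(-1/58382)) = -316909/(24674*(123104/333747 - 12446*(-1/58382))) = -316909/(24674*(123104/333747 + 6223/29191)) = -316909/(24674*5670436445/9742408677) = -316909/24674*9742408677/5670436445 = -3087456991419393/139912348843930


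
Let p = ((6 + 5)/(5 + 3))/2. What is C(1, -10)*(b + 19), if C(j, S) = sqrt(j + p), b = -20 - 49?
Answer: -75*sqrt(3)/2 ≈ -64.952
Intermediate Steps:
p = 11/16 (p = (11/8)*(1/2) = 11/16 ≈ 0.68750)
b = -69
C(j, S) = sqrt(11/16 + j) (C(j, S) = sqrt(j + 11/16) = sqrt(11/16 + j))
C(1, -10)*(b + 19) = (sqrt(11 + 16*1)/4)*(-69 + 19) = (sqrt(11 + 16)/4)*(-50) = (sqrt(27)/4)*(-50) = ((3*sqrt(3))/4)*(-50) = (3*sqrt(3)/4)*(-50) = -75*sqrt(3)/2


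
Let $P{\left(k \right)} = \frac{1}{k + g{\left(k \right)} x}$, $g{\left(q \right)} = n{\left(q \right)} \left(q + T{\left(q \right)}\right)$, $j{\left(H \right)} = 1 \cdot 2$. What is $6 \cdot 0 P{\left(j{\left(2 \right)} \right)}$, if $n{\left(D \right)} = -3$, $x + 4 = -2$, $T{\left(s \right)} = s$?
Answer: $0$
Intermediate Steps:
$j{\left(H \right)} = 2$
$x = -6$ ($x = -4 - 2 = -6$)
$g{\left(q \right)} = - 6 q$ ($g{\left(q \right)} = - 3 \left(q + q\right) = - 3 \cdot 2 q = - 6 q$)
$P{\left(k \right)} = \frac{1}{37 k}$ ($P{\left(k \right)} = \frac{1}{k + - 6 k \left(-6\right)} = \frac{1}{k + 36 k} = \frac{1}{37 k}$)
$6 \cdot 0 P{\left(j{\left(2 \right)} \right)} = 6 \cdot 0 \frac{1}{37 \cdot 2} = 0 \cdot \frac{1}{37} \cdot \frac{1}{2} = 0 \cdot \frac{1}{74} = 0$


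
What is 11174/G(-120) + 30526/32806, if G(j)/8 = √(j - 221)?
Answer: 15263/16403 - 5587*I*√341/1364 ≈ 0.9305 - 75.638*I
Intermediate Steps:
G(j) = 8*√(-221 + j) (G(j) = 8*√(j - 221) = 8*√(-221 + j))
11174/G(-120) + 30526/32806 = 11174/((8*√(-221 - 120))) + 30526/32806 = 11174/((8*√(-341))) + 30526*(1/32806) = 11174/((8*(I*√341))) + 15263/16403 = 11174/((8*I*√341)) + 15263/16403 = 11174*(-I*√341/2728) + 15263/16403 = -5587*I*√341/1364 + 15263/16403 = 15263/16403 - 5587*I*√341/1364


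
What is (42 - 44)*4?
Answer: -8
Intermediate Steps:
(42 - 44)*4 = -2*4 = -8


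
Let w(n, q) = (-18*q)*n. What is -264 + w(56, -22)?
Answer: 21912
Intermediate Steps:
w(n, q) = -18*n*q
-264 + w(56, -22) = -264 - 18*56*(-22) = -264 + 22176 = 21912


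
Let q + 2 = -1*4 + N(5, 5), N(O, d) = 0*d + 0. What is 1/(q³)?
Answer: -1/216 ≈ -0.0046296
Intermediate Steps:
N(O, d) = 0 (N(O, d) = 0 + 0 = 0)
q = -6 (q = -2 + (-1*4 + 0) = -2 + (-4 + 0) = -2 - 4 = -6)
1/(q³) = 1/((-6)³) = 1/(-216) = -1/216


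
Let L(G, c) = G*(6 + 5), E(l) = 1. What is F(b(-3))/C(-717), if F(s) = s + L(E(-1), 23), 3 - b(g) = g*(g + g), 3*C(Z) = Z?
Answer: 4/239 ≈ 0.016736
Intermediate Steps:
C(Z) = Z/3
L(G, c) = 11*G (L(G, c) = G*11 = 11*G)
b(g) = 3 - 2*g² (b(g) = 3 - g*(g + g) = 3 - g*2*g = 3 - 2*g²)
F(s) = 11 + s (F(s) = s + 11*1 = s + 11 = 11 + s)
F(b(-3))/C(-717) = (11 + (3 - 2*(-3)²))/(((⅓)*(-717))) = (11 + (3 - 2*9))/(-239) = (11 + (3 - 18))*(-1/239) = (11 - 15)*(-1/239) = -4*(-1/239) = 4/239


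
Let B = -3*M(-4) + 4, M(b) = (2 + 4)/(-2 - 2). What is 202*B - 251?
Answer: 1466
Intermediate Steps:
M(b) = -3/2 (M(b) = 6/(-4) = 6*(-1/4) = -3/2)
B = 17/2 (B = -3*(-3/2) + 4 = 9/2 + 4 = 17/2 ≈ 8.5000)
202*B - 251 = 202*(17/2) - 251 = 1717 - 251 = 1466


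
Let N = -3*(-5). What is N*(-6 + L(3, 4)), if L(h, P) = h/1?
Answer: -45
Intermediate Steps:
L(h, P) = h (L(h, P) = h*1 = h)
N = 15
N*(-6 + L(3, 4)) = 15*(-6 + 3) = 15*(-3) = -45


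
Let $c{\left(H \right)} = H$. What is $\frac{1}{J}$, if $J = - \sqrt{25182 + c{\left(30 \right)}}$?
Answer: $- \frac{\sqrt{6303}}{12606} \approx -0.0062979$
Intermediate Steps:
$J = - 2 \sqrt{6303}$ ($J = - \sqrt{25182 + 30} = - \sqrt{25212} = - 2 \sqrt{6303} \approx -158.78$)
$\frac{1}{J} = \frac{1}{\left(-2\right) \sqrt{6303}} = - \frac{\sqrt{6303}}{12606}$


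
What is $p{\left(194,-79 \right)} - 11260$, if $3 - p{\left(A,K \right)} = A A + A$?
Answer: $-49087$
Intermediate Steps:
$p{\left(A,K \right)} = 3 - A - A^{2}$ ($p{\left(A,K \right)} = 3 - \left(A A + A\right) = 3 - \left(A^{2} + A\right) = 3 - \left(A + A^{2}\right) = 3 - A - A^{2}$)
$p{\left(194,-79 \right)} - 11260 = \left(3 - 194 - 194^{2}\right) - 11260 = \left(3 - 194 - 37636\right) - 11260 = -37827 - 11260 = -49087$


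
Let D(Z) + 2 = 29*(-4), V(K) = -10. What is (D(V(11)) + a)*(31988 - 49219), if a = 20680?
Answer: -354303822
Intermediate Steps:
D(Z) = -118 (D(Z) = -2 + 29*(-4) = -2 - 116 = -118)
(D(V(11)) + a)*(31988 - 49219) = (-118 + 20680)*(31988 - 49219) = 20562*(-17231) = -354303822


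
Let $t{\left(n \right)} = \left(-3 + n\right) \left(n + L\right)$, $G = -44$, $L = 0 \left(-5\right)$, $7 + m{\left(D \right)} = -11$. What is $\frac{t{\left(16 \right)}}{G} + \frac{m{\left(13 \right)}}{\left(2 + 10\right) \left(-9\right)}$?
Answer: $- \frac{301}{66} \approx -4.5606$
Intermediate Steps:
$m{\left(D \right)} = -18$ ($m{\left(D \right)} = -7 - 11 = -18$)
$L = 0$
$t{\left(n \right)} = n \left(-3 + n\right)$ ($t{\left(n \right)} = \left(-3 + n\right) \left(n + 0\right) = \left(-3 + n\right) n = n \left(-3 + n\right)$)
$\frac{t{\left(16 \right)}}{G} + \frac{m{\left(13 \right)}}{\left(2 + 10\right) \left(-9\right)} = \frac{16 \left(-3 + 16\right)}{-44} - \frac{18}{\left(2 + 10\right) \left(-9\right)} = 16 \cdot 13 \left(- \frac{1}{44}\right) - \frac{18}{12 \left(-9\right)} = 208 \left(- \frac{1}{44}\right) - \frac{18}{-108} = - \frac{52}{11} - - \frac{1}{6} = - \frac{52}{11} + \frac{1}{6} = - \frac{301}{66}$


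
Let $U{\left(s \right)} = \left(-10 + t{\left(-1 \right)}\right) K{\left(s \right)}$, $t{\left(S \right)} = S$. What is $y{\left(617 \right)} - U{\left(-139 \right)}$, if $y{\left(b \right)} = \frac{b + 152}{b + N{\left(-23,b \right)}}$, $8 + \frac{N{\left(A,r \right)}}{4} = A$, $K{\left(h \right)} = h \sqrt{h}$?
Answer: $\frac{769}{493} - 1529 i \sqrt{139} \approx 1.5598 - 18027.0 i$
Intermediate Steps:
$K{\left(h \right)} = h^{\frac{3}{2}}$
$N{\left(A,r \right)} = -32 + 4 A$
$U{\left(s \right)} = - 11 s^{\frac{3}{2}}$ ($U{\left(s \right)} = \left(-10 - 1\right) s^{\frac{3}{2}} = - 11 s^{\frac{3}{2}}$)
$y{\left(b \right)} = \frac{152 + b}{-124 + b}$ ($y{\left(b \right)} = \frac{b + 152}{b + \left(-32 + 4 \left(-23\right)\right)} = \frac{152 + b}{b - 124} = \frac{152 + b}{-124 + b}$)
$y{\left(617 \right)} - U{\left(-139 \right)} = \frac{152 + 617}{-124 + 617} - - 11 \left(-139\right)^{\frac{3}{2}} = \frac{1}{493} \cdot 769 - - 11 \left(- 139 i \sqrt{139}\right) = \frac{1}{493} \cdot 769 - 1529 i \sqrt{139} = \frac{769}{493} - 1529 i \sqrt{139}$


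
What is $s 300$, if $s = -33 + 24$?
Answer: $-2700$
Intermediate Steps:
$s = -9$
$s 300 = \left(-9\right) 300 = -2700$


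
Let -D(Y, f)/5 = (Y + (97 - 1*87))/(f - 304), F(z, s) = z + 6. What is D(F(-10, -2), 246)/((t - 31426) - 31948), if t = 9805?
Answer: -15/1553501 ≈ -9.6556e-6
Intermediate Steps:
F(z, s) = 6 + z
D(Y, f) = -5*(10 + Y)/(-304 + f) (D(Y, f) = -5*(Y + (97 - 1*87))/(f - 304) = -5*(Y + (97 - 87))/(-304 + f) = -5*(Y + 10)/(-304 + f) = -5*(10 + Y)/(-304 + f))
D(F(-10, -2), 246)/((t - 31426) - 31948) = (5*(-10 - (6 - 10))/(-304 + 246))/((9805 - 31426) - 31948) = (5*(-10 - 1*(-4))/(-58))/(-21621 - 31948) = (5*(-1/58)*(-10 + 4))/(-53569) = (5*(-1/58)*(-6))*(-1/53569) = (15/29)*(-1/53569) = -15/1553501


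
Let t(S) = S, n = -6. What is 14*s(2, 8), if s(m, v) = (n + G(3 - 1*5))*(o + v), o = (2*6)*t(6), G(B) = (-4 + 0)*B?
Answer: 2240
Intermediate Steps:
G(B) = -4*B
o = 72 (o = (2*6)*6 = 12*6 = 72)
s(m, v) = 144 + 2*v (s(m, v) = (-6 - 4*(3 - 1*5))*(72 + v) = (-6 - 4*(3 - 5))*(72 + v) = (-6 - 4*(-2))*(72 + v) = (-6 + 8)*(72 + v) = 2*(72 + v) = 144 + 2*v)
14*s(2, 8) = 14*(144 + 2*8) = 14*(144 + 16) = 14*160 = 2240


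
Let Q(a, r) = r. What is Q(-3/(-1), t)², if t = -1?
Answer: 1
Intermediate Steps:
Q(-3/(-1), t)² = (-1)² = 1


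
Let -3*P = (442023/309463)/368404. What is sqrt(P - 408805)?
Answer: I*sqrt(1328380048885304747462724363)/57003703526 ≈ 639.38*I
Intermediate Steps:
P = -147341/114007407052 (P = -442023/309463/(3*368404) = -442023*(1/309463)/(3*368404) = -147341/(309463*368404) = -1/3*442023/114007407052 = -147341/114007407052 ≈ -1.2924e-6)
sqrt(P - 408805) = sqrt(-147341/114007407052 - 408805) = sqrt(-46606798040040201/114007407052) = I*sqrt(1328380048885304747462724363)/57003703526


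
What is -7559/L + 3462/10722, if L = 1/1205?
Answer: -16277058688/1787 ≈ -9.1086e+6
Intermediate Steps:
L = 1/1205 ≈ 0.00082988
-7559/L + 3462/10722 = -7559/1/1205 + 3462/10722 = -7559*1205 + 3462*(1/10722) = -9108595 + 577/1787 = -16277058688/1787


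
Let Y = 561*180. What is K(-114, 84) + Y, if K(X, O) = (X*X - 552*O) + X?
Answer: 67494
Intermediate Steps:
K(X, O) = X + X**2 - 552*O (K(X, O) = (X**2 - 552*O) + X = X + X**2 - 552*O)
Y = 100980
K(-114, 84) + Y = (-114 + (-114)**2 - 552*84) + 100980 = (-114 + 12996 - 46368) + 100980 = -33486 + 100980 = 67494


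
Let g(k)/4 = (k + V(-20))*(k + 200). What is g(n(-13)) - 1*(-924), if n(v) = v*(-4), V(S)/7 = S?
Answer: -87780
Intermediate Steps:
V(S) = 7*S
n(v) = -4*v
g(k) = 4*(-140 + k)*(200 + k) (g(k) = 4*((k + 7*(-20))*(k + 200)) = 4*((k - 140)*(200 + k)) = 4*((-140 + k)*(200 + k)) = 4*(-140 + k)*(200 + k))
g(n(-13)) - 1*(-924) = (-112000 + 4*(-4*(-13))**2 + 240*(-4*(-13))) - 1*(-924) = (-112000 + 4*52**2 + 240*52) + 924 = (-112000 + 4*2704 + 12480) + 924 = (-112000 + 10816 + 12480) + 924 = -88704 + 924 = -87780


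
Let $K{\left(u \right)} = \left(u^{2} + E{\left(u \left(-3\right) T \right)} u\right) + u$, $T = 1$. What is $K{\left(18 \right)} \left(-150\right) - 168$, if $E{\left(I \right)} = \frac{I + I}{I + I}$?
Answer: $-54168$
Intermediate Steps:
$E{\left(I \right)} = 1$ ($E{\left(I \right)} = \frac{2 I}{2 I} = 2 I \frac{1}{2 I} = 1$)
$K{\left(u \right)} = u^{2} + 2 u$ ($K{\left(u \right)} = \left(u^{2} + 1 u\right) + u = \left(u^{2} + u\right) + u = \left(u + u^{2}\right) + u = u^{2} + 2 u$)
$K{\left(18 \right)} \left(-150\right) - 168 = 18 \left(2 + 18\right) \left(-150\right) - 168 = 18 \cdot 20 \left(-150\right) - 168 = 360 \left(-150\right) - 168 = -54000 - 168 = -54168$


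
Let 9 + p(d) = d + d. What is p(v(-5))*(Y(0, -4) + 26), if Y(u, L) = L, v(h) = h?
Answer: -418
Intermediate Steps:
p(d) = -9 + 2*d (p(d) = -9 + (d + d) = -9 + 2*d)
p(v(-5))*(Y(0, -4) + 26) = (-9 + 2*(-5))*(-4 + 26) = (-9 - 10)*22 = -19*22 = -418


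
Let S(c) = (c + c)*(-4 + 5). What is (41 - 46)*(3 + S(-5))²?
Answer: -245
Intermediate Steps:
S(c) = 2*c (S(c) = (2*c)*1 = 2*c)
(41 - 46)*(3 + S(-5))² = (41 - 46)*(3 + 2*(-5))² = -5*(3 - 10)² = -5*(-7)² = -5*49 = -245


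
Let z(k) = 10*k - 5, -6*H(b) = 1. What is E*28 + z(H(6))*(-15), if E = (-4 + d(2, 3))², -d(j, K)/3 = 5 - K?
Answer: 2900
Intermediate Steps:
d(j, K) = -15 + 3*K (d(j, K) = -3*(5 - K) = -15 + 3*K)
H(b) = -⅙ (H(b) = -⅙*1 = -⅙)
z(k) = -5 + 10*k
E = 100 (E = (-4 + (-15 + 3*3))² = (-4 + (-15 + 9))² = (-4 - 6)² = (-10)² = 100)
E*28 + z(H(6))*(-15) = 100*28 + (-5 + 10*(-⅙))*(-15) = 2800 + (-5 - 5/3)*(-15) = 2800 - 20/3*(-15) = 2800 + 100 = 2900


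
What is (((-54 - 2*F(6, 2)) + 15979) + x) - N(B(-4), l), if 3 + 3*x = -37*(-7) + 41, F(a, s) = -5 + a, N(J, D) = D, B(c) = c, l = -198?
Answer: 16220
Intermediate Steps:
x = 99 (x = -1 + (-37*(-7) + 41)/3 = -1 + (259 + 41)/3 = -1 + (⅓)*300 = -1 + 100 = 99)
(((-54 - 2*F(6, 2)) + 15979) + x) - N(B(-4), l) = (((-54 - 2*(-5 + 6)) + 15979) + 99) - 1*(-198) = (((-54 - 2*1) + 15979) + 99) + 198 = (((-54 - 2) + 15979) + 99) + 198 = ((-56 + 15979) + 99) + 198 = (15923 + 99) + 198 = 16022 + 198 = 16220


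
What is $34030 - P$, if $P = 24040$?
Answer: $9990$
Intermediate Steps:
$34030 - P = 34030 - 24040 = 9990$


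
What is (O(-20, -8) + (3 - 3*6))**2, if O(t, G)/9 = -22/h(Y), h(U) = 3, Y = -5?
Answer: 6561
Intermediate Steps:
O(t, G) = -66 (O(t, G) = 9*(-22/3) = -66)
(O(-20, -8) + (3 - 3*6))**2 = (-66 + (3 - 3*6))**2 = (-66 + (3 - 18))**2 = (-66 - 15)**2 = (-81)**2 = 6561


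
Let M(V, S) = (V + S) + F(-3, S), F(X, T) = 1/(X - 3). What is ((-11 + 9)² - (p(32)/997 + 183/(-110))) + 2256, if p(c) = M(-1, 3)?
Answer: 372054674/164505 ≈ 2261.7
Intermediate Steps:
F(X, T) = 1/(-3 + X)
M(V, S) = -⅙ + S + V (M(V, S) = (V + S) + 1/(-3 - 3) = (S + V) + 1/(-6) = (S + V) - ⅙ = -⅙ + S + V)
p(c) = 11/6 (p(c) = -⅙ + 3 - 1 = 11/6)
((-11 + 9)² - (p(32)/997 + 183/(-110))) + 2256 = ((-11 + 9)² - ((11/6)/997 + 183/(-110))) + 2256 = ((-2)² - ((11/6)*(1/997) + 183*(-1/110))) + 2256 = (4 - (11/5982 - 183/110)) + 2256 = (4 - 1*(-273374/164505)) + 2256 = (4 + 273374/164505) + 2256 = 931394/164505 + 2256 = 372054674/164505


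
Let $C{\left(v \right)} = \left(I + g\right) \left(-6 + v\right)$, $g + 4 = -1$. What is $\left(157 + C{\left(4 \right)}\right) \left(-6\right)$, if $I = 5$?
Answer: $-942$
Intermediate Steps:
$g = -5$ ($g = -4 - 1 = -5$)
$C{\left(v \right)} = 0$ ($C{\left(v \right)} = \left(5 - 5\right) \left(-6 + v\right) = 0 \left(-6 + v\right) = 0$)
$\left(157 + C{\left(4 \right)}\right) \left(-6\right) = \left(157 + 0\right) \left(-6\right) = 157 \left(-6\right) = -942$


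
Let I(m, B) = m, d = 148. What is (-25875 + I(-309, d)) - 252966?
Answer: -279150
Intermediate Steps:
(-25875 + I(-309, d)) - 252966 = (-25875 - 309) - 252966 = -26184 - 252966 = -279150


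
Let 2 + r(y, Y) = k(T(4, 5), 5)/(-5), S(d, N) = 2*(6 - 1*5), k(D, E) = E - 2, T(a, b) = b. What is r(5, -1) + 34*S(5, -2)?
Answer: 327/5 ≈ 65.400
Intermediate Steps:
k(D, E) = -2 + E
S(d, N) = 2 (S(d, N) = 2*(6 - 5) = 2*1 = 2)
r(y, Y) = -13/5 (r(y, Y) = -2 + (-2 + 5)/(-5) = -2 + 3*(-⅕) = -2 - ⅗ = -13/5)
r(5, -1) + 34*S(5, -2) = -13/5 + 34*2 = -13/5 + 68 = 327/5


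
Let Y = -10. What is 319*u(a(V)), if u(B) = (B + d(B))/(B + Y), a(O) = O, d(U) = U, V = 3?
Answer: -1914/7 ≈ -273.43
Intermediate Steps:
u(B) = 2*B/(-10 + B) (u(B) = (B + B)/(B - 10) = (2*B)/(-10 + B) = 2*B/(-10 + B))
319*u(a(V)) = 319*(2*3/(-10 + 3)) = 319*(2*3/(-7)) = 319*(2*3*(-⅐)) = 319*(-6/7) = -1914/7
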